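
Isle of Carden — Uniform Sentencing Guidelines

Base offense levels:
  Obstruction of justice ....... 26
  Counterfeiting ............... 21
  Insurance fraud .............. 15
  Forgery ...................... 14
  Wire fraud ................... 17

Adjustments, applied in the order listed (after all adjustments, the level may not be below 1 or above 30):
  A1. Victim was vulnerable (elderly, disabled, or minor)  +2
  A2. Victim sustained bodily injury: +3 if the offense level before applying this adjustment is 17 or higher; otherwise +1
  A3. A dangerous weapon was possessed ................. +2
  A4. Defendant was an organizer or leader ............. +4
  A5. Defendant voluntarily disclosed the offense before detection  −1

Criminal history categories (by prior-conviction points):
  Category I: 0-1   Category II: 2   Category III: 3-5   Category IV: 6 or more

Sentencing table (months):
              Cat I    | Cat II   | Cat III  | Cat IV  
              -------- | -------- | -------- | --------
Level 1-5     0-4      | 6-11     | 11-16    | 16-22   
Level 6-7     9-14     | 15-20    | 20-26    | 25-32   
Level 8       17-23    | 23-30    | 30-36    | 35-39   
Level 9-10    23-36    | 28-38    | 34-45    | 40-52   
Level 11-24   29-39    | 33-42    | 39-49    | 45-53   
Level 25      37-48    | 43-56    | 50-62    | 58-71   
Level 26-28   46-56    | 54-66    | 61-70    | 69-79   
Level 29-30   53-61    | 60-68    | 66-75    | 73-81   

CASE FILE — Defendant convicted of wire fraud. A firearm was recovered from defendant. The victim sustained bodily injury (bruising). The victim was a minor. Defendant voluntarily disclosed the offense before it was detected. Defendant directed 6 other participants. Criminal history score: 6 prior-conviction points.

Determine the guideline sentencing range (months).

Base offense level for wire fraud: 17.
A1 applies: 17 + 2 = 19.
A2 applies (level before this adjustment is 19 ≥ 17, so +3): 19 + 3 = 22.
A3 applies: 22 + 2 = 24.
A4 applies: 24 + 4 = 28.
A5 applies: 28 − 1 = 27.
Final offense level: 27.
Criminal history: 6 prior points → Category IV (6+).
Level 27 falls in the 26-28 band.
Grid: Level 26-28 × Category IV = 69-79 months.

69-79 months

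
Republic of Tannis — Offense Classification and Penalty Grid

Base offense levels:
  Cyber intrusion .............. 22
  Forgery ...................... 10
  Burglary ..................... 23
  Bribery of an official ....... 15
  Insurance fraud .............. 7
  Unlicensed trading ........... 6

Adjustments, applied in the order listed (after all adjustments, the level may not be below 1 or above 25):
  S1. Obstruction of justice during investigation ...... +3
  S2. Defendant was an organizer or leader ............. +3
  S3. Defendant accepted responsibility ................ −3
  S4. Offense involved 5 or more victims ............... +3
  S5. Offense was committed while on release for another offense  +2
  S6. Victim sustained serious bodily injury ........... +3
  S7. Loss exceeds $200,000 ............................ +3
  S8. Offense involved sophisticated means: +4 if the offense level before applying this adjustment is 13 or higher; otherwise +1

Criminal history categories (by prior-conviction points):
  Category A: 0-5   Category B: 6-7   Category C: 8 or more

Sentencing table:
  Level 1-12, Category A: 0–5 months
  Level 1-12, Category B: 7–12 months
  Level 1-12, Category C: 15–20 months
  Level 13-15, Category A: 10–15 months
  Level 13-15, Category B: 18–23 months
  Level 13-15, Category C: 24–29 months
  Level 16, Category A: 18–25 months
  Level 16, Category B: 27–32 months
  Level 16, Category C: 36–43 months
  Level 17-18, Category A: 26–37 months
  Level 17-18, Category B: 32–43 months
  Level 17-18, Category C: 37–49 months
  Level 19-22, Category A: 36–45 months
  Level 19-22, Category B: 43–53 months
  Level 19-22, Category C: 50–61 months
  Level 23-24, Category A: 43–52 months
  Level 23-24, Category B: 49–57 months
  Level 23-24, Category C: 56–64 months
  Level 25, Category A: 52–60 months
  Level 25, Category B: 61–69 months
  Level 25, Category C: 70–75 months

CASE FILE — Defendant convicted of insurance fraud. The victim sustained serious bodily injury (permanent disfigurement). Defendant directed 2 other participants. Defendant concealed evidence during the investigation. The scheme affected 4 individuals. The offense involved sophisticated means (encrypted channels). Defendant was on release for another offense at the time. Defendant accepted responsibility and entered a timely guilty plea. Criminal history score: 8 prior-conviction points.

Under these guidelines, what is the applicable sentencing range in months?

Base offense level for insurance fraud: 7.
S1 applies: 7 + 3 = 10.
S2 applies: 10 + 3 = 13.
S3 applies: 13 − 3 = 10.
S5 applies: 10 + 2 = 12.
S6 applies: 12 + 3 = 15.
S7 does not apply.
S8 applies (level before this adjustment is 15 ≥ 13, so +4): 15 + 4 = 19.
Final offense level: 19.
Criminal history: 8 prior points → Category C (8+).
Level 19 falls in the 19-22 band.
Grid: Level 19-22 × Category C = 50-61 months.

50-61 months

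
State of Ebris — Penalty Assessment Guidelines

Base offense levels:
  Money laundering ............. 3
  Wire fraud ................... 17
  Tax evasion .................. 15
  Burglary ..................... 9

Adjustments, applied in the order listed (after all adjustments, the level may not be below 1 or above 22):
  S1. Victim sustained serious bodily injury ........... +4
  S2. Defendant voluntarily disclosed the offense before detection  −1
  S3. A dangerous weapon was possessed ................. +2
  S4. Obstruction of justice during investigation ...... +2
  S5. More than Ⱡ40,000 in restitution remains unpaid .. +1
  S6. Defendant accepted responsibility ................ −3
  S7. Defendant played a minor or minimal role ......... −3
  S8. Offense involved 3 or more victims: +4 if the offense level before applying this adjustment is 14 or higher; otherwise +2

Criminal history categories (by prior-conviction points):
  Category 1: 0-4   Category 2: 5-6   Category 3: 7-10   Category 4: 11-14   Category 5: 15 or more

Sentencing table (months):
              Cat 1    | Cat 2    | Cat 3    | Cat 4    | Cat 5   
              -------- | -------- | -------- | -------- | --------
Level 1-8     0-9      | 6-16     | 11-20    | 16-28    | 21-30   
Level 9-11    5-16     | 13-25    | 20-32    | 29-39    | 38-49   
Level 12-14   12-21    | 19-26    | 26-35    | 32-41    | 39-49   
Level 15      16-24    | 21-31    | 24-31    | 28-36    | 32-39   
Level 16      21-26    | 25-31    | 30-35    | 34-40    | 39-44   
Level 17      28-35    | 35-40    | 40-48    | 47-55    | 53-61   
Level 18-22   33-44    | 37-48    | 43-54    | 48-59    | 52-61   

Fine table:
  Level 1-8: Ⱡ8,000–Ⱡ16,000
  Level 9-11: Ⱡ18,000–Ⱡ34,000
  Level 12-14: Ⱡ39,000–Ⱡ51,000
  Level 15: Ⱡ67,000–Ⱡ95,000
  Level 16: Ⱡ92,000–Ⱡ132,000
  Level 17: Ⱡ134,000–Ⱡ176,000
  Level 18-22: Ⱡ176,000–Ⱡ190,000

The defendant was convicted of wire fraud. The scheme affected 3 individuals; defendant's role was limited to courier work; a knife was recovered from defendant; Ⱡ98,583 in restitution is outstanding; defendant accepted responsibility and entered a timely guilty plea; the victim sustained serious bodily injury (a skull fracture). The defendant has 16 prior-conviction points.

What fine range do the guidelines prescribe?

Ⱡ176,000–Ⱡ190,000

Base offense level for wire fraud: 17.
S1 applies: 17 + 4 = 21.
S3 applies: 21 + 2 = 23.
S4 does not apply.
S5 applies: 23 + 1 = 24.
S6 applies: 24 − 3 = 21.
S7 applies: 21 − 3 = 18.
S8 applies (level before this adjustment is 18 ≥ 14, so +4): 18 + 4 = 22.
Final offense level: 22.
Level 22 falls in the 18-22 band.
Fine table: Level 18-22 → Ⱡ176,000–Ⱡ190,000.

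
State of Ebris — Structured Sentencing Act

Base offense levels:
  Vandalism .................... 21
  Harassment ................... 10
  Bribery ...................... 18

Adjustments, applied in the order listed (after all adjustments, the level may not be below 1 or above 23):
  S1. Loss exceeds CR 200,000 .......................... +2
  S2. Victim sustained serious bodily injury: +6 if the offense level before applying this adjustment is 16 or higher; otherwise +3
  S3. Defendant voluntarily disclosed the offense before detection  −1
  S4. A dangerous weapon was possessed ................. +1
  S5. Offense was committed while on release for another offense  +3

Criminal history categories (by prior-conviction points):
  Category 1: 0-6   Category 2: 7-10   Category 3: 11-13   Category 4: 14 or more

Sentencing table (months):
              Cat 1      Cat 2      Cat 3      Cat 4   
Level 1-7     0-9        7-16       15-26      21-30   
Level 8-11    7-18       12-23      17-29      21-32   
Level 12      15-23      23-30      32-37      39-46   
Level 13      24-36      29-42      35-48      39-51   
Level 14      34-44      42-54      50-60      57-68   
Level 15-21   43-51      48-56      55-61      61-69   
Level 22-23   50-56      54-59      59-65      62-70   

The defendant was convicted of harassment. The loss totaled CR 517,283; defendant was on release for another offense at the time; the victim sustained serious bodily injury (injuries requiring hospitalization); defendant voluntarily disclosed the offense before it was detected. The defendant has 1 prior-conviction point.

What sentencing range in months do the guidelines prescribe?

43-51 months

Base offense level for harassment: 10.
S1 applies: 10 + 2 = 12.
S2 applies (level before this adjustment is 12 < 16, so +3): 12 + 3 = 15.
S3 applies: 15 − 1 = 14.
S4 does not apply.
S5 applies: 14 + 3 = 17.
Final offense level: 17.
Criminal history: 1 prior point → Category 1 (0-6).
Level 17 falls in the 15-21 band.
Grid: Level 15-21 × Category 1 = 43-51 months.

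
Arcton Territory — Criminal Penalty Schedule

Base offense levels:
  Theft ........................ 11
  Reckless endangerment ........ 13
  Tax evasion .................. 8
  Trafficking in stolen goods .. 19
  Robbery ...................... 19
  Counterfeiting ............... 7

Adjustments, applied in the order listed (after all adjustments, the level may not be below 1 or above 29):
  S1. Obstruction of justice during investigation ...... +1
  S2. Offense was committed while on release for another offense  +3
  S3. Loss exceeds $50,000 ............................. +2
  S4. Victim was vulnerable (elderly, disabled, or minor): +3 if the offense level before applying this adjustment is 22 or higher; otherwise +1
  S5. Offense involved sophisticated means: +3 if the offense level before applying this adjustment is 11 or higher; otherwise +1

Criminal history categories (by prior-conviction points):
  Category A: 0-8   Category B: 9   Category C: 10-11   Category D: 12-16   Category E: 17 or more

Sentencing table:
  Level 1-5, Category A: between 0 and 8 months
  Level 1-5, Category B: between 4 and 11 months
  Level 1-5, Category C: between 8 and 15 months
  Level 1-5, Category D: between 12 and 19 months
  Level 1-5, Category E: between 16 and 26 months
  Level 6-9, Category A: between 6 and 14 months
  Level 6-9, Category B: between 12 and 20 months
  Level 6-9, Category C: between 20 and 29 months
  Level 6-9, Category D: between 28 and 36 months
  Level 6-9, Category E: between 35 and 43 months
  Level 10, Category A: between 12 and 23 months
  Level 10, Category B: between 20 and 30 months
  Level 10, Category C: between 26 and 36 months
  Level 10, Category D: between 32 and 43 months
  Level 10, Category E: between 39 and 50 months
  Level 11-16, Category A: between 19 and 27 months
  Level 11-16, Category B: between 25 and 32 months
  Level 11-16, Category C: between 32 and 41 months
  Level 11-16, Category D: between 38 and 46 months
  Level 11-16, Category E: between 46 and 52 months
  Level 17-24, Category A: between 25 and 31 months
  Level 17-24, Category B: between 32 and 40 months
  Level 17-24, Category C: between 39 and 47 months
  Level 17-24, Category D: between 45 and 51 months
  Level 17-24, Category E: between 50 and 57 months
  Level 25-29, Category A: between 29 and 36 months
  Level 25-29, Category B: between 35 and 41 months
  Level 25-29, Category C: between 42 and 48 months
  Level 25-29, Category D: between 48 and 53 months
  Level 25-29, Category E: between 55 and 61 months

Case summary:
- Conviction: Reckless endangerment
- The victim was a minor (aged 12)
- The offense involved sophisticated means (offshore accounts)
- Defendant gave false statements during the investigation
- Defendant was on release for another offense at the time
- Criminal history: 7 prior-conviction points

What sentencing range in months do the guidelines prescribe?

25-31 months

Base offense level for reckless endangerment: 13.
S1 applies: 13 + 1 = 14.
S2 applies: 14 + 3 = 17.
S3 does not apply.
S4 applies (level before this adjustment is 17 < 22, so +1): 17 + 1 = 18.
S5 applies (level before this adjustment is 18 ≥ 11, so +3): 18 + 3 = 21.
Final offense level: 21.
Criminal history: 7 prior points → Category A (0-8).
Level 21 falls in the 17-24 band.
Grid: Level 17-24 × Category A = 25-31 months.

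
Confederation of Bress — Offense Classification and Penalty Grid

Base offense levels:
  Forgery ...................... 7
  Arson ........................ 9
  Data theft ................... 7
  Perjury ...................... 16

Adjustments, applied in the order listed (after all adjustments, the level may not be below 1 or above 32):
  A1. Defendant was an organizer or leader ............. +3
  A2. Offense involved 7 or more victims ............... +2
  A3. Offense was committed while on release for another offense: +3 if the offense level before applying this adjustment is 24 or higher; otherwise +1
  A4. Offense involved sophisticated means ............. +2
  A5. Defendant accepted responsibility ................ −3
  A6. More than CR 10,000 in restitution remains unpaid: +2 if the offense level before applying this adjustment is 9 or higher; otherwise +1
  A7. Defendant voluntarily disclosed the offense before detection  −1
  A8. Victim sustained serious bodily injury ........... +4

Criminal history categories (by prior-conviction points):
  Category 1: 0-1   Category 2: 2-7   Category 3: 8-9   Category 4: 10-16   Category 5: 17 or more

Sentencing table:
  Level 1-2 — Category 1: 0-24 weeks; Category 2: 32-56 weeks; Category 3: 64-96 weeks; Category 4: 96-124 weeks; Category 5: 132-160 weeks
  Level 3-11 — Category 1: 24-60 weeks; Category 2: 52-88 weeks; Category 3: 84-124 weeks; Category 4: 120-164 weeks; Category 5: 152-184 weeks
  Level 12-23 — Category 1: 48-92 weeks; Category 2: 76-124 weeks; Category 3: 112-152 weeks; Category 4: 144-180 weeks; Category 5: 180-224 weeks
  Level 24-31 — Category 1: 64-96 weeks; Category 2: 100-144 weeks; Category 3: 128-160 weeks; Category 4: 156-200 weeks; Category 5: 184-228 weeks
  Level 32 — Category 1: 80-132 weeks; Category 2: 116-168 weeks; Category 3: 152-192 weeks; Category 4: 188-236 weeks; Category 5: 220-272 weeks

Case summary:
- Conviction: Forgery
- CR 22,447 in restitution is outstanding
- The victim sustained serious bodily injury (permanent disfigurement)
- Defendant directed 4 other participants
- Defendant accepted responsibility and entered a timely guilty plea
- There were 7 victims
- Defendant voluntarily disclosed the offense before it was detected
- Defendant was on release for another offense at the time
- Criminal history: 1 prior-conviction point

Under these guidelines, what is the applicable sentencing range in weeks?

Base offense level for forgery: 7.
A1 applies: 7 + 3 = 10.
A2 applies: 10 + 2 = 12.
A3 applies (level before this adjustment is 12 < 24, so +1): 12 + 1 = 13.
A4 does not apply.
A5 applies: 13 − 3 = 10.
A6 applies (level before this adjustment is 10 ≥ 9, so +2): 10 + 2 = 12.
A7 applies: 12 − 1 = 11.
A8 applies: 11 + 4 = 15.
Final offense level: 15.
Criminal history: 1 prior point → Category 1 (0-1).
Level 15 falls in the 12-23 band.
Grid: Level 12-23 × Category 1 = 48-92 weeks.

48-92 weeks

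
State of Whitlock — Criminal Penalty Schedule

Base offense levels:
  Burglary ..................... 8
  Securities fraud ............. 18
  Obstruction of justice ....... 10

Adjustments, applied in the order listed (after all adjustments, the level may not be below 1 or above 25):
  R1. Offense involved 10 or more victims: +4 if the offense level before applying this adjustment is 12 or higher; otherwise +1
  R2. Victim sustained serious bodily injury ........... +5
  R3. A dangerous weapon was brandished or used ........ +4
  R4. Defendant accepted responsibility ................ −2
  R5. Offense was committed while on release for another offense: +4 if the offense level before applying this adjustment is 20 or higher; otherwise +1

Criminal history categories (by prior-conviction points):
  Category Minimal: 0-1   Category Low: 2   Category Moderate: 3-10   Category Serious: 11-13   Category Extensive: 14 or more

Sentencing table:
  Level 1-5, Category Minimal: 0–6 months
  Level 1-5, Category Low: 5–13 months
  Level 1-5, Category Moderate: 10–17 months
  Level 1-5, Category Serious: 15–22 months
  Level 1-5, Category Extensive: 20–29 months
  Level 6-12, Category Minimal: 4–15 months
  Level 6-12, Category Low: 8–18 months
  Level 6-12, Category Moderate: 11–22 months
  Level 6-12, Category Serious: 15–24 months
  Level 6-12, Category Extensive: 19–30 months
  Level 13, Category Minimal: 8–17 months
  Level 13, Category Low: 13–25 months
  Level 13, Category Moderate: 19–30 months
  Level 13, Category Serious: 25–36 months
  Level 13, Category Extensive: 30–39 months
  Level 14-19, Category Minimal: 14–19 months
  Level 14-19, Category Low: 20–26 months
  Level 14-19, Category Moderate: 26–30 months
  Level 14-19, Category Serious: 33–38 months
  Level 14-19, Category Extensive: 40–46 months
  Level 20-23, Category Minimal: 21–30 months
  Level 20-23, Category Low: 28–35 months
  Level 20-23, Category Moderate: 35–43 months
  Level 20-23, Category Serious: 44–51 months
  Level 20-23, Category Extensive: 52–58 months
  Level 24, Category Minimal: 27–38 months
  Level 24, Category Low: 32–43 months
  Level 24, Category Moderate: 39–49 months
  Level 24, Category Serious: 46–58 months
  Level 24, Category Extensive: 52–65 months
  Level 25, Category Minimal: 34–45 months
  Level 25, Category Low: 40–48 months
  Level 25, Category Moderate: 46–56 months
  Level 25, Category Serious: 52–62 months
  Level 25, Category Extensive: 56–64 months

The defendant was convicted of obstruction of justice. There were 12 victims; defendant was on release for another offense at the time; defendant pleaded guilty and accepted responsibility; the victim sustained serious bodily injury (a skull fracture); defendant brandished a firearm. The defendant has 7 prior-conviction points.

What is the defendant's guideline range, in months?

Base offense level for obstruction of justice: 10.
R1 applies (level before this adjustment is 10 < 12, so +1): 10 + 1 = 11.
R2 applies: 11 + 5 = 16.
R3 applies: 16 + 4 = 20.
R4 applies: 20 − 2 = 18.
R5 applies (level before this adjustment is 18 < 20, so +1): 18 + 1 = 19.
Final offense level: 19.
Criminal history: 7 prior points → Category Moderate (3-10).
Level 19 falls in the 14-19 band.
Grid: Level 14-19 × Category Moderate = 26-30 months.

26-30 months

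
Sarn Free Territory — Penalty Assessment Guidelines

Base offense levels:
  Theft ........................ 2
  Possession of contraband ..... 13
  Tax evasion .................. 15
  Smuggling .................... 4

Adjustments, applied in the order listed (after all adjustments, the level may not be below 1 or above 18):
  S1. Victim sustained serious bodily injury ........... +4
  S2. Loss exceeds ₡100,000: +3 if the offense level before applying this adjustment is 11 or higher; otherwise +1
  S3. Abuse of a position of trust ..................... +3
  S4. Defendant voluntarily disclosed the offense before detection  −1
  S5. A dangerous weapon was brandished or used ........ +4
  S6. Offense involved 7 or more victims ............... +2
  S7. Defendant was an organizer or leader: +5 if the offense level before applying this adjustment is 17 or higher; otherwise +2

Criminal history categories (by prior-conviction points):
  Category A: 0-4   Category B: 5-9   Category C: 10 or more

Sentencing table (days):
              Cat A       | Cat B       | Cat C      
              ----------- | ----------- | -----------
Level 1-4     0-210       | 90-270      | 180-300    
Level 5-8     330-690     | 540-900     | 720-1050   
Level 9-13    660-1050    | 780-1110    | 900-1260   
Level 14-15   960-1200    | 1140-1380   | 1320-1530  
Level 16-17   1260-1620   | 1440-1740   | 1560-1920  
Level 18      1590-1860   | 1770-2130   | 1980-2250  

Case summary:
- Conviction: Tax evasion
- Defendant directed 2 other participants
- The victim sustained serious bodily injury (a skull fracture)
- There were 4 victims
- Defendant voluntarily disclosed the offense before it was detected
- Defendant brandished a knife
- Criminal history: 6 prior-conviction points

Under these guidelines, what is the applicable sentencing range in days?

Base offense level for tax evasion: 15.
S1 applies: 15 + 4 = 19.
S3 does not apply.
S4 applies: 19 − 1 = 18.
S5 applies: 18 + 4 = 22.
S7 applies (level before this adjustment is 22 ≥ 17, so +5): 22 + 5 = 27.
Level 27 exceeds the maximum of 18; capped at 18.
Final offense level: 18.
Criminal history: 6 prior points → Category B (5-9).
Level 18 falls in the 18 band.
Grid: Level 18 × Category B = 1770-2130 days.

1770-2130 days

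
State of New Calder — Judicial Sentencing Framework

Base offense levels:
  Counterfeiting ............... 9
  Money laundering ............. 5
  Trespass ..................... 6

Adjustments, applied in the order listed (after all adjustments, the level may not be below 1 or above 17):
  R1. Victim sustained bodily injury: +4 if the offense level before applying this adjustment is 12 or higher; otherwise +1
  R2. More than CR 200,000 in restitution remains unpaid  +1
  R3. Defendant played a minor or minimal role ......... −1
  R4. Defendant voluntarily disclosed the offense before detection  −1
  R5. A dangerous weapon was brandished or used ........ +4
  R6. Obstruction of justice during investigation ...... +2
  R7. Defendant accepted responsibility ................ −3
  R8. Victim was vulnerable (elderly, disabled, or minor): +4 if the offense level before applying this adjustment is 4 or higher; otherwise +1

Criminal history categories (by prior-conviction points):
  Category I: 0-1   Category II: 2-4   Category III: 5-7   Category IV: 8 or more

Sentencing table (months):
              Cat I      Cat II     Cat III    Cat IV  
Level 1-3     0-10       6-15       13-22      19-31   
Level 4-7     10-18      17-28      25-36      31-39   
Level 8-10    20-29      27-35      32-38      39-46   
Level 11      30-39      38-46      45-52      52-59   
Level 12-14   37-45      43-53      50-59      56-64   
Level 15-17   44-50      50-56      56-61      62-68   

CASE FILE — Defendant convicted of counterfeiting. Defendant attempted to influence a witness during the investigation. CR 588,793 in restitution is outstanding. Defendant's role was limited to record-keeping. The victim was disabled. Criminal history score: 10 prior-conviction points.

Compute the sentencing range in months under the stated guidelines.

62-68 months

Base offense level for counterfeiting: 9.
R2 applies: 9 + 1 = 10.
R3 applies: 10 − 1 = 9.
R5 does not apply.
R6 applies: 9 + 2 = 11.
R8 applies (level before this adjustment is 11 ≥ 4, so +4): 11 + 4 = 15.
Final offense level: 15.
Criminal history: 10 prior points → Category IV (8+).
Level 15 falls in the 15-17 band.
Grid: Level 15-17 × Category IV = 62-68 months.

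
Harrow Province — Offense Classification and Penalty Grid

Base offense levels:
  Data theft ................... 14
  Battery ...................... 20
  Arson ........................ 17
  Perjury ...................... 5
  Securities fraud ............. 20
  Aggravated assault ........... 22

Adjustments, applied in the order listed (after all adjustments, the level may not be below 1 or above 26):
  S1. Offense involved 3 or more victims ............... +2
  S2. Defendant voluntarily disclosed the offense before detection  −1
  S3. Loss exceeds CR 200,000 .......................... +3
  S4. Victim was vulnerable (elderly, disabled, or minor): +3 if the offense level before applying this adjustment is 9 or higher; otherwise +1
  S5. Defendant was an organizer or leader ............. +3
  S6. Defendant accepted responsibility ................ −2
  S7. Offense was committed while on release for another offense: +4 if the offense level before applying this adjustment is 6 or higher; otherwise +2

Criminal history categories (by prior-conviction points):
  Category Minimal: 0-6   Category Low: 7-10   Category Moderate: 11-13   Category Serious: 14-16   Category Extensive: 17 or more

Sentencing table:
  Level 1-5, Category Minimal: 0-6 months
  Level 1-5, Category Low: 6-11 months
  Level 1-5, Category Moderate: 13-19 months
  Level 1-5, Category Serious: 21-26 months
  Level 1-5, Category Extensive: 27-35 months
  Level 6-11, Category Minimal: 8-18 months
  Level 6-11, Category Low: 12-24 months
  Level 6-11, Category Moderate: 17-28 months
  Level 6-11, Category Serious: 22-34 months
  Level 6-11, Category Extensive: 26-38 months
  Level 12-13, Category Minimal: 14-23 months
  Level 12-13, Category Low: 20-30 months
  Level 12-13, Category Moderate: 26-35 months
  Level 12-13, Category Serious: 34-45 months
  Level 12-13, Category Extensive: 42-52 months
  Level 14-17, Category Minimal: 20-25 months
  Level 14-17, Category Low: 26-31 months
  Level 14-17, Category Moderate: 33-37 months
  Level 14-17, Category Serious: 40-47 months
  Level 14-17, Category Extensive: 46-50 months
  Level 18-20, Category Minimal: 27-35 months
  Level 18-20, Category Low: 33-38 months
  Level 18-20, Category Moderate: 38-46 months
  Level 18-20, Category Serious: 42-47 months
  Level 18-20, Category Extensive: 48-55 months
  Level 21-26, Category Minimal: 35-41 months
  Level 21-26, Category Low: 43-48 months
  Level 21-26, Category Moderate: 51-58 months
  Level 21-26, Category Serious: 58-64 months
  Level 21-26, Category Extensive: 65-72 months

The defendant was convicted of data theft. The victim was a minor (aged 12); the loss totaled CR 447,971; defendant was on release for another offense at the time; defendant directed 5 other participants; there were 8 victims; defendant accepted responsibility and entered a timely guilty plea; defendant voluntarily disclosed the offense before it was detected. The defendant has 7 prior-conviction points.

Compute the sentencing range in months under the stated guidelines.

43-48 months

Base offense level for data theft: 14.
S1 applies: 14 + 2 = 16.
S2 applies: 16 − 1 = 15.
S3 applies: 15 + 3 = 18.
S4 applies (level before this adjustment is 18 ≥ 9, so +3): 18 + 3 = 21.
S5 applies: 21 + 3 = 24.
S6 applies: 24 − 2 = 22.
S7 applies (level before this adjustment is 22 ≥ 6, so +4): 22 + 4 = 26.
Final offense level: 26.
Criminal history: 7 prior points → Category Low (7-10).
Level 26 falls in the 21-26 band.
Grid: Level 21-26 × Category Low = 43-48 months.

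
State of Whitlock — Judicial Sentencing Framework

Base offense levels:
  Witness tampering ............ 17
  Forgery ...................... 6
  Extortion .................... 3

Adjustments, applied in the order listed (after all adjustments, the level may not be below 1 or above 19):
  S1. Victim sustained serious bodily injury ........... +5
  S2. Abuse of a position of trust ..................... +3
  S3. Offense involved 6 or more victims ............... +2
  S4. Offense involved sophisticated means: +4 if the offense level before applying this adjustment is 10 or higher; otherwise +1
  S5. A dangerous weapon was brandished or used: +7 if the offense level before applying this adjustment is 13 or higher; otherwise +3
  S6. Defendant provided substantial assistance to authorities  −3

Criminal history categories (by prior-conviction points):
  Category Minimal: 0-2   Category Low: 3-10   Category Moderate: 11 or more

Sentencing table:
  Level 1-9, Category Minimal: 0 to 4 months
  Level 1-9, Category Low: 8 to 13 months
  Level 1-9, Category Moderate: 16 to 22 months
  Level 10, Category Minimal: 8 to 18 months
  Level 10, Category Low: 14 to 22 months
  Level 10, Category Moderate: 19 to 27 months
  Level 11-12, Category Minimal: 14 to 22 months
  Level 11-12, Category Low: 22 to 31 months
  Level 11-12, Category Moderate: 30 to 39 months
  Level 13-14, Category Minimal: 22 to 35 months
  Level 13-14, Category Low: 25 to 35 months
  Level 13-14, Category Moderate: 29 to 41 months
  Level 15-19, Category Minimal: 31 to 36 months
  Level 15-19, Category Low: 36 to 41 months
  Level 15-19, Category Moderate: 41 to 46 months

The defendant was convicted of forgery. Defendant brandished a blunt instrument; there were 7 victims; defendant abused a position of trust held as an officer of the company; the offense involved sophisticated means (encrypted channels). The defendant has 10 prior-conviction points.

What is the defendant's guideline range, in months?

Base offense level for forgery: 6.
S2 applies: 6 + 3 = 9.
S3 applies: 9 + 2 = 11.
S4 applies (level before this adjustment is 11 ≥ 10, so +4): 11 + 4 = 15.
S5 applies (level before this adjustment is 15 ≥ 13, so +7): 15 + 7 = 22.
Level 22 exceeds the maximum of 19; capped at 19.
Final offense level: 19.
Criminal history: 10 prior points → Category Low (3-10).
Level 19 falls in the 15-19 band.
Grid: Level 15-19 × Category Low = 36-41 months.

36-41 months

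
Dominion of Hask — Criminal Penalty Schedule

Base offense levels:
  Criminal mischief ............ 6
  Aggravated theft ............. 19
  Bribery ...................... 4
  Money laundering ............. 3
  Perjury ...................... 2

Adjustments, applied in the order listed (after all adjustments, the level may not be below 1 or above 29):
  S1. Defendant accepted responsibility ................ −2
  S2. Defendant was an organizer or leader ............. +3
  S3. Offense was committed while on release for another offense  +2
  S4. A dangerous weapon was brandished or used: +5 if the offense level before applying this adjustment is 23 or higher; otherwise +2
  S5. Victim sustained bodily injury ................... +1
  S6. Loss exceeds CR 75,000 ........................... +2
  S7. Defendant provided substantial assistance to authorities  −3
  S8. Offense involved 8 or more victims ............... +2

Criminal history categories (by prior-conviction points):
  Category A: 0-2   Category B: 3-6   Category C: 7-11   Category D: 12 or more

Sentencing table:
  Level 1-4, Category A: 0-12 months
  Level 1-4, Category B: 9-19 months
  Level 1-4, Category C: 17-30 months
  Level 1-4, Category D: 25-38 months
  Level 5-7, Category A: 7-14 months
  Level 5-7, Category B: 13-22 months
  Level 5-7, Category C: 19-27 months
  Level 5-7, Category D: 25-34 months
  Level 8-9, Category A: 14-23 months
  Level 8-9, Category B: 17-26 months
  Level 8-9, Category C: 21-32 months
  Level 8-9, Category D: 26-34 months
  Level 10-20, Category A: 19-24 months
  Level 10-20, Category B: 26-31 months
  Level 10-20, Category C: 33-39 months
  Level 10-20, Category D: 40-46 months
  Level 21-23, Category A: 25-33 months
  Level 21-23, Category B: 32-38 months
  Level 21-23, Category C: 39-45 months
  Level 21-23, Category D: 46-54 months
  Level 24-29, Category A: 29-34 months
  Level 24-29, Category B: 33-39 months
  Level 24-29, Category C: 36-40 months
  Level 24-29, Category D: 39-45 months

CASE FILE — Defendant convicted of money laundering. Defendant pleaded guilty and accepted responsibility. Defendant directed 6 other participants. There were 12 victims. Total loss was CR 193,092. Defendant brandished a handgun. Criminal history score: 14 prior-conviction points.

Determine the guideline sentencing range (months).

Base offense level for money laundering: 3.
S1 applies: 3 − 2 = 1.
S2 applies: 1 + 3 = 4.
S4 applies (level before this adjustment is 4 < 23, so +2): 4 + 2 = 6.
S5 does not apply.
S6 applies: 6 + 2 = 8.
S7 does not apply.
S8 applies: 8 + 2 = 10.
Final offense level: 10.
Criminal history: 14 prior points → Category D (12+).
Level 10 falls in the 10-20 band.
Grid: Level 10-20 × Category D = 40-46 months.

40-46 months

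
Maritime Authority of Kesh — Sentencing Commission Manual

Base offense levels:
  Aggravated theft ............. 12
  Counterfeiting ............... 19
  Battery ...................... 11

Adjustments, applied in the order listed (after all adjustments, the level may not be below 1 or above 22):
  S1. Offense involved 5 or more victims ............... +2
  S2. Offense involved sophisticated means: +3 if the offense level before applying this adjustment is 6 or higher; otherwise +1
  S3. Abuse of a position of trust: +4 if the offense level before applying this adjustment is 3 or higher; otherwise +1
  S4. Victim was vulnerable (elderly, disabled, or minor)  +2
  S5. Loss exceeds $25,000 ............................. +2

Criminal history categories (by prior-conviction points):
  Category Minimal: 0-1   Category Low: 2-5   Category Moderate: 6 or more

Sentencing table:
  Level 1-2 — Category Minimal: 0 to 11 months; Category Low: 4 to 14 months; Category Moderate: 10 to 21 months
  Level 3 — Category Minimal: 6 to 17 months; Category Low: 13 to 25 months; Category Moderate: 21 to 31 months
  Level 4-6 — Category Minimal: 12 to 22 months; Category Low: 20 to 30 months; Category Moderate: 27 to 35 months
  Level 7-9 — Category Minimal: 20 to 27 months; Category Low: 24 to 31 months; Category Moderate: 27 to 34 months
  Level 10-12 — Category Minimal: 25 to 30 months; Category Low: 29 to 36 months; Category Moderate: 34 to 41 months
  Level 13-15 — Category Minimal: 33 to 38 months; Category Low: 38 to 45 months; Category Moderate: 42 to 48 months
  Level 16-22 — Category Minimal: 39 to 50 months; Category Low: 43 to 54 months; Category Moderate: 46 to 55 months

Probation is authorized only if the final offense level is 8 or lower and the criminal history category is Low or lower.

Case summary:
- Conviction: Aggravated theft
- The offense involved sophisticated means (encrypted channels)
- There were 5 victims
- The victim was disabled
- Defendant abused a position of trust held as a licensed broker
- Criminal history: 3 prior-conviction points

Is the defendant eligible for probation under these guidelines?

Base offense level for aggravated theft: 12.
S1 applies: 12 + 2 = 14.
S2 applies (level before this adjustment is 14 ≥ 6, so +3): 14 + 3 = 17.
S3 applies (level before this adjustment is 17 ≥ 3, so +4): 17 + 4 = 21.
S4 applies: 21 + 2 = 23.
Level 23 exceeds the maximum of 22; capped at 22.
Final offense level: 22.
Criminal history: 3 prior points → Category Low (2-5).
Level 22 falls in the 16-22 band.
Grid: Level 16-22 × Category Low = 43-54 months.
Probation check: level 22 > 8 and category Low ≤ Low → not eligible.

No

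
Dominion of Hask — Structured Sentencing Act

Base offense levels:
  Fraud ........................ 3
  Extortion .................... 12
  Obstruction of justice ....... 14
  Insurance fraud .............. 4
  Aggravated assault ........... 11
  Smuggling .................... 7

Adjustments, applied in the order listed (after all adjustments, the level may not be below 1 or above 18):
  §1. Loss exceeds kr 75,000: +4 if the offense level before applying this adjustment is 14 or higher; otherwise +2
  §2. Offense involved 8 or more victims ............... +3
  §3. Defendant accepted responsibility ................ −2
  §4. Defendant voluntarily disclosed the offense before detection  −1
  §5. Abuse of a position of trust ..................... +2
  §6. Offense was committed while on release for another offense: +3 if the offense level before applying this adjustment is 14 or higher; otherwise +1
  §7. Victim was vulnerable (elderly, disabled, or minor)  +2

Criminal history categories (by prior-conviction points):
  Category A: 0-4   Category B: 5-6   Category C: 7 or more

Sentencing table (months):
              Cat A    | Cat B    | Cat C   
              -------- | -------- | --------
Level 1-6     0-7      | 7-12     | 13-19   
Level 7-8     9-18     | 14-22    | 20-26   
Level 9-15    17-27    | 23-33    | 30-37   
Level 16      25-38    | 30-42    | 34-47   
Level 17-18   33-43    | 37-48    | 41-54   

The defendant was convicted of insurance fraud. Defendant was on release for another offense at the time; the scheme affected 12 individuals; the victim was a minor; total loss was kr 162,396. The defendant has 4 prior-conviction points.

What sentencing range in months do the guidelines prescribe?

Base offense level for insurance fraud: 4.
§1 applies (level before this adjustment is 4 < 14, so +2): 4 + 2 = 6.
§2 applies: 6 + 3 = 9.
§4 does not apply.
§5 does not apply.
§6 applies (level before this adjustment is 9 < 14, so +1): 9 + 1 = 10.
§7 applies: 10 + 2 = 12.
Final offense level: 12.
Criminal history: 4 prior points → Category A (0-4).
Level 12 falls in the 9-15 band.
Grid: Level 9-15 × Category A = 17-27 months.

17-27 months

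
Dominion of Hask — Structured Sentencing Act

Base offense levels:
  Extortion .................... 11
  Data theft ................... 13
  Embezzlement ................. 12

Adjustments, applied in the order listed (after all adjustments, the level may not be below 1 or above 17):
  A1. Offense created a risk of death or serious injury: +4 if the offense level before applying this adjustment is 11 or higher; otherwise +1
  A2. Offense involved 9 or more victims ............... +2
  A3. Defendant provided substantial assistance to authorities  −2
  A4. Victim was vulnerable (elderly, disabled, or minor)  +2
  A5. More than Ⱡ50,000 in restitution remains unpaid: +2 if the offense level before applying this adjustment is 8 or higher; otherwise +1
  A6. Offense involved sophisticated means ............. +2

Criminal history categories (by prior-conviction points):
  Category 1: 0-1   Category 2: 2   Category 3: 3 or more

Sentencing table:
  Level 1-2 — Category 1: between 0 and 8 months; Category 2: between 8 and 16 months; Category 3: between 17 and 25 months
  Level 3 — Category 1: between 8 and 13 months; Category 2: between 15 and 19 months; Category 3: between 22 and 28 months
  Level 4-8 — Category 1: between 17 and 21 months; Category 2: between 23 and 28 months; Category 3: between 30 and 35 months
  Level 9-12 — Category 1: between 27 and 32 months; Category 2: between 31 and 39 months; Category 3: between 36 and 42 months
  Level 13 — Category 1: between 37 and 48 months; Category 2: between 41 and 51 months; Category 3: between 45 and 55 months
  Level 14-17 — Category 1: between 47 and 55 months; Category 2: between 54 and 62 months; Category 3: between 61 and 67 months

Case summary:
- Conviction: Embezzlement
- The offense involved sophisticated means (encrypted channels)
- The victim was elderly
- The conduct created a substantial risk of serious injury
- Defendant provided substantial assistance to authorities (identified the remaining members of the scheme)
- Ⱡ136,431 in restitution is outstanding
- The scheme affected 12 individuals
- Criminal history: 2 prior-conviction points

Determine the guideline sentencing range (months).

Base offense level for embezzlement: 12.
A1 applies (level before this adjustment is 12 ≥ 11, so +4): 12 + 4 = 16.
A2 applies: 16 + 2 = 18.
A3 applies: 18 − 2 = 16.
A4 applies: 16 + 2 = 18.
A5 applies (level before this adjustment is 18 ≥ 8, so +2): 18 + 2 = 20.
A6 applies: 20 + 2 = 22.
Level 22 exceeds the maximum of 17; capped at 17.
Final offense level: 17.
Criminal history: 2 prior points → Category 2 (2).
Level 17 falls in the 14-17 band.
Grid: Level 14-17 × Category 2 = 54-62 months.

54-62 months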